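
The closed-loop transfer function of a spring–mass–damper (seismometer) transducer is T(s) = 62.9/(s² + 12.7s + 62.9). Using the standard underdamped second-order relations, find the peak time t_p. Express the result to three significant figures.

t_p ≈ 0.661 s

Matching coefficients with s² + 2ζω_n s + ω_n² gives ω_n² = 62.9 ⇒ ω_n = 7.93 rad/s, and ζ = 12.7/(2ω_n) = 0.801.
The damped frequency ω_d = ω_n√(1−ζ²) = 4.75 rad/s. Then t_p = π/ω_d = 0.661 s.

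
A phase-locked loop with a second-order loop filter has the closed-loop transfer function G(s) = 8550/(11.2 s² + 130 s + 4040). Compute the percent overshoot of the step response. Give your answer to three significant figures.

Dividing through by 11.2: denominator becomes s² + 11.61 s + 360.7.
So ω_n = √360.7 = 19.0 rad/s and ζ = 11.61/(2·19.0) = 0.306.
%OS = 100·exp(−πζ/√(1−ζ²)) = 36.5%.

%OS ≈ 36.5%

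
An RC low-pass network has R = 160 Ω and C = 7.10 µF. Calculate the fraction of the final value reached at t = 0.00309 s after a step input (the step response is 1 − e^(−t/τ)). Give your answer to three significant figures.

y/y_∞ ≈ 0.934

τ = RC = 160 × 7.10 µF = 0.00114 s.
y(t)/y_∞ = 1 − e^(−t/τ) = 1 − e^(−0.00309/0.00114) = 1 − e^(−2.72) = 0.934.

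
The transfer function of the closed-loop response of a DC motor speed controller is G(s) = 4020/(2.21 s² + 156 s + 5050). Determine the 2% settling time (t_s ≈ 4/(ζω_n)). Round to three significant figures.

Dividing through by 2.21: denominator becomes s² + 70.59 s + 2285.
So ω_n = √2285 = 47.8 rad/s and ζ = 70.59/(2·47.8) = 0.738.
t_s ≈ 4/(ζω_n) = 0.113 s.

t_s ≈ 0.113 s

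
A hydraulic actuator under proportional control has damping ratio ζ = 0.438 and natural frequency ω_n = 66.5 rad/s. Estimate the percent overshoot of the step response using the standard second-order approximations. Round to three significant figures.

%OS ≈ 21.6%

For an underdamped second-order system, %OS = 100·exp(−πζ/√(1−ζ²)).
πζ/√(1−ζ²) = π·0.438/√(1−0.192) = 1.531, so %OS = 100·e^(−1.531) = 21.6%.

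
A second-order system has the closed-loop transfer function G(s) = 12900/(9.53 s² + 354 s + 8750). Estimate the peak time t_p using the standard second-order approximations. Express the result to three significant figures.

Dividing through by 9.53: denominator becomes s² + 37.15 s + 918.2.
So ω_n = √918.2 = 30.3 rad/s and ζ = 37.15/(2·30.3) = 0.613.
ω_d = ω_n√(1−ζ²) = 23.9 rad/s. t_p = π/ω_d = 0.131 s.

t_p ≈ 0.131 s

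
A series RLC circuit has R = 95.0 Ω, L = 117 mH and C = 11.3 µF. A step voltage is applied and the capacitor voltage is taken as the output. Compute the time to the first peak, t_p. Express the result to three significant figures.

t_p ≈ 0.00408 s

For a series RLC circuit (capacitor voltage as output), ω_n = 1/√(LC) = 1/√(117 mH · 11.3 µF) = 870 rad/s.
ζ = (R/2)·√(C/L) = (95.0/2)·√(11.3 µF/117 mH) = 0.467.
The damped frequency ω_d = ω_n√(1−ζ²) = 769 rad/s. t_p = π/ω_d = 0.00408 s.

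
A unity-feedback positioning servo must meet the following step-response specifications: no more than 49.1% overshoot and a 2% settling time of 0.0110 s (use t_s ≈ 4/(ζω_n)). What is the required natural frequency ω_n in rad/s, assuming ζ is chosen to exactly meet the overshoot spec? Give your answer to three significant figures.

ζ = −ln(OS)/√(π² + (ln OS)²). With OS = 0.491, ln OS = −0.7113 and ζ = 0.7113/3.221 = 0.221.
Then ω_n = 4/(ζ t_s) = 4/(0.221 × 0.0110) = 1650 rad/s.

ω_n ≈ 1650 rad/s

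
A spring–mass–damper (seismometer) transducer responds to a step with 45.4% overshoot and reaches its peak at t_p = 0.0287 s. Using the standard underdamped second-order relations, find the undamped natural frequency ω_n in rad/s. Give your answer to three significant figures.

From the overshoot, ζ = −ln(OS)/√(π²+ln²(OS)) = 0.244.
From t_p = π/ω_d, ω_d = π/0.0287 = 109 rad/s, so ω_n = ω_d/√(1−ζ²) = 113 rad/s.

ω_n ≈ 113 rad/s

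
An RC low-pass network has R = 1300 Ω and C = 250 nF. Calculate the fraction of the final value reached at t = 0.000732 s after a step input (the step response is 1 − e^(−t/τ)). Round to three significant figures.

y/y_∞ ≈ 0.895

τ = RC = 1300 × 250 nF = 0.000325 s.
y(t)/y_∞ = 1 − e^(−t/τ) = 1 − e^(−0.000732/0.000325) = 1 − e^(−2.25) = 0.895.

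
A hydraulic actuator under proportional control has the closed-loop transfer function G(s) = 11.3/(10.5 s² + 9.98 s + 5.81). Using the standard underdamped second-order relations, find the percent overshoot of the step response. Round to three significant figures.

%OS ≈ 7.36%

Dividing through by 10.5: denominator becomes s² + 0.9505 s + 0.5533.
So ω_n = √0.5533 = 0.744 rad/s and ζ = 0.9505/(2·0.744) = 0.639.
Overshoot: exp(−π·0.639/√(1−0.639²)) = 0.0736, i.e. 7.36%.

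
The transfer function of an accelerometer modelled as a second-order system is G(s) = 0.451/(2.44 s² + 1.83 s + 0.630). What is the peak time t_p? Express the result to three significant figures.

t_p ≈ 9.16 s

Dividing through by 2.44: denominator becomes s² + 0.7500 s + 0.2582.
So ω_n = √0.2582 = 0.508 rad/s and ζ = 0.7500/(2·0.508) = 0.738.
The damped frequency ω_d = ω_n√(1−ζ²) = 0.343 rad/s. t_p = π/ω_d = 9.16 s.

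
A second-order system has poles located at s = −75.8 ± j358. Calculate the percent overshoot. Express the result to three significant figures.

%OS ≈ 51.4%

The poles are at −σ ± jω_d with σ = 75.8 and ω_d = 358, so ω_n = √(σ²+ω_d²) = 366 rad/s and ζ = σ/ω_n = 0.207.
%OS = 100·exp(−πζ/√(1−ζ²)) = 51.4%.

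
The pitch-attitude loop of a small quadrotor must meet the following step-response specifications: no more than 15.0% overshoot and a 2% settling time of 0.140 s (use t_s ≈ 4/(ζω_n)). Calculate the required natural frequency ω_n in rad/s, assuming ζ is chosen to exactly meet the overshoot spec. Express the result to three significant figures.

Inverting the overshoot relation: ζ = |ln 0.150|/√(π² + ln²0.150) = 0.517.
From t_s ≈ 4/(ζω_n): ω_n = 4/(ζ·t_s) = 4/(0.517·0.140) = 55.3 rad/s.

ω_n ≈ 55.3 rad/s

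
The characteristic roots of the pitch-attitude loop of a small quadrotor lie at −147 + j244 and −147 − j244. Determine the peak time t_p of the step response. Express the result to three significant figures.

t_p = π/ω_d with ω_d = 244 (the imaginary part), so t_p = 0.0129 s.

t_p ≈ 0.0129 s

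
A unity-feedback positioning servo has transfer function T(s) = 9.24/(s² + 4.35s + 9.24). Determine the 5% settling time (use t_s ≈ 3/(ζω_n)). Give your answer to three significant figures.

ω_n = √9.24 = 3.04 rad/s; ζ = 4.35/(2·3.04) = 0.716.
t_s ≈ 3/(ζω_n) = 3/(0.716·3.04) = 1.38 s.

t_s ≈ 1.38 s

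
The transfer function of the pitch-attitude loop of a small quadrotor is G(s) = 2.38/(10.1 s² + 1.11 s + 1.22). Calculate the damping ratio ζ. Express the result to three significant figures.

Dividing through by 10.1: denominator becomes s² + 0.1099 s + 0.1208.
So ω_n = √0.1208 = 0.348 rad/s and ζ = 0.1099/(2·0.348) = 0.158.

ζ ≈ 0.158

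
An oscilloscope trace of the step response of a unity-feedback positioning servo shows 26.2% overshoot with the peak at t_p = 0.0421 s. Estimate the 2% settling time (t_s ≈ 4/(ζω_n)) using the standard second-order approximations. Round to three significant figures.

The overshoot fixes ζ = −ln(OS)/√(π²+ln²(OS)) = 0.392.
t_p = π/ω_d ⇒ ω_d = 74.6 rad/s; then ω_n = ω_d/√(1−ζ²) = 81.1 rad/s.
t_s ≈ 4/(ζω_n) = 4/(0.392·81.1) = 0.126 s.

t_s ≈ 0.126 s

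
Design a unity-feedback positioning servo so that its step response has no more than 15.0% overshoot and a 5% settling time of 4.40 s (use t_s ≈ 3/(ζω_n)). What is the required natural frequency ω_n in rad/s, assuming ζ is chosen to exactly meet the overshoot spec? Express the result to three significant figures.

ζ = −ln(OS)/√(π² + (ln OS)²). With OS = 0.150, ln OS = −1.897 and ζ = 1.897/3.670 = 0.517.
From t_s ≈ 3/(ζω_n): ω_n = 3/(ζ·t_s) = 3/(0.517·4.40) = 1.32 rad/s.

ω_n ≈ 1.32 rad/s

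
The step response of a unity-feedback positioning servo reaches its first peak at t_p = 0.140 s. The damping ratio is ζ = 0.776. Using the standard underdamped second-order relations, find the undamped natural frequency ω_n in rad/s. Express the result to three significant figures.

ω_n ≈ 35.6 rad/s

Peak time t_p = π/ω_d, so ω_d = π/t_p = π/0.140 = 22.4 rad/s.
ω_n = ω_d/√(1−ζ²) = 22.4/√0.398 = 35.6 rad/s.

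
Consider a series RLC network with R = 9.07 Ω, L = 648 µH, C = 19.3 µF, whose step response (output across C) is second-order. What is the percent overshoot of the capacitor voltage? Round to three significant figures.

For a series RLC circuit (capacitor voltage as output), ω_n = 1/√(LC) = 1/√(648 µH · 19.3 µF) = 8940 rad/s.
ζ = (R/2)·√(C/L) = (9.07/2)·√(19.3 µF/648 µH) = 0.783.
Overshoot: exp(−π·0.783/√(1−0.783²)) = 0.0193, i.e. 1.93%.

%OS ≈ 1.93%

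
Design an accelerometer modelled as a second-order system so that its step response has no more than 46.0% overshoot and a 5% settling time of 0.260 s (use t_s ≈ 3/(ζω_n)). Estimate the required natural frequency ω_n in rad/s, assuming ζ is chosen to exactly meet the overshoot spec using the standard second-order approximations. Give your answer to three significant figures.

Inverting the overshoot relation: ζ = |ln 0.460|/√(π² + ln²0.460) = 0.240.
Then ω_n = 3/(ζ t_s) = 3/(0.240 × 0.260) = 48.1 rad/s.

ω_n ≈ 48.1 rad/s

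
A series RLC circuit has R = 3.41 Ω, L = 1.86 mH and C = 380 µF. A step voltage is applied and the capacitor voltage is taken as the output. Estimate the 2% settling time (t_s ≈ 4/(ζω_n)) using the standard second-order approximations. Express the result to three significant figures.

t_s ≈ 0.00436 s

For a series RLC circuit (capacitor voltage as output), ω_n = 1/√(LC) = 1/√(1.86 mH · 380 µF) = 1190 rad/s.
ζ = (R/2)·√(C/L) = (3.41/2)·√(380 µF/1.86 mH) = 0.771.
t_s ≈ 4/(ζω_n) = 0.00436 s.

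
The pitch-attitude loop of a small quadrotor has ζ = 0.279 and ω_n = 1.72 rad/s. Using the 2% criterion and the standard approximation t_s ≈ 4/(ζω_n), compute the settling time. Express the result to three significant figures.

t_s ≈ 4/(ζω_n) = 4/(0.279 × 1.72) = 8.34 s.

t_s ≈ 8.34 s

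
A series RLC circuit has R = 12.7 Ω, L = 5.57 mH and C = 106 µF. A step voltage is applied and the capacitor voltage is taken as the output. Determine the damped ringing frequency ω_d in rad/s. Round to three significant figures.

For a series RLC circuit (capacitor voltage as output), ω_n = 1/√(LC) = 1/√(5.57 mH · 106 µF) = 1300 rad/s.
ζ = (R/2)·√(C/L) = (12.7/2)·√(106 µF/5.57 mH) = 0.876.
ω_d = 1300·√(1 − 0.876²) = 628 rad/s.

ω_d ≈ 628 rad/s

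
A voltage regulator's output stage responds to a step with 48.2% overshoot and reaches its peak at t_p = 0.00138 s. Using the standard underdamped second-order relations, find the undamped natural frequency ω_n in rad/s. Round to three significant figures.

From the overshoot, ζ = −ln(OS)/√(π²+ln²(OS)) = 0.226.
t_p = π/ω_d ⇒ ω_d = 2280 rad/s; then ω_n = ω_d/√(1−ζ²) = 2340 rad/s.

ω_n ≈ 2340 rad/s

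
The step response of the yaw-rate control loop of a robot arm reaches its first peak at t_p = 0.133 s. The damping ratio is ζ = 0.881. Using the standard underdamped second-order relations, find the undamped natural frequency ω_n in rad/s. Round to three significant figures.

Peak time t_p = π/ω_d, so ω_d = π/t_p = π/0.133 = 23.6 rad/s.
ω_n = ω_d/√(1−ζ²) = 23.6/√0.224 = 49.9 rad/s.

ω_n ≈ 49.9 rad/s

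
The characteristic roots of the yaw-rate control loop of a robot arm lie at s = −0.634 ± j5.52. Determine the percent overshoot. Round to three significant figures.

%OS ≈ 69.7%

With σ = 0.634, ω_d = 5.52: ω_n = √(σ²+ω_d²) = 5.56 rad/s, ζ = σ/ω_n = 0.114.
Overshoot: exp(−π·0.114/√(1−0.114²)) = 0.697, i.e. 69.7%.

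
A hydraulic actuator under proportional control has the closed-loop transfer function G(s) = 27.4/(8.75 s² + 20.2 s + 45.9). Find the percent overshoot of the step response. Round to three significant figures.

Dividing through by 8.75: denominator becomes s² + 2.309 s + 5.246.
So ω_n = √5.246 = 2.29 rad/s and ζ = 2.309/(2·2.29) = 0.504.
%OS = 100 e^{−πζ/√(1−ζ²)} with ζ = 0.504 gives 16.0%.

%OS ≈ 16.0%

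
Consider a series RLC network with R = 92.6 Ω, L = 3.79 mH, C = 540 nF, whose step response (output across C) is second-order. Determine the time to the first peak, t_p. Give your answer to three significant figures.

t_p ≈ 0.000171 s

For a series RLC circuit (capacitor voltage as output), ω_n = 1/√(LC) = 1/√(3.79 mH · 540 nF) = 22100 rad/s.
ζ = (R/2)·√(C/L) = (92.6/2)·√(540 nF/3.79 mH) = 0.553.
The damped frequency ω_d = ω_n√(1−ζ²) = 18400 rad/s. t_p = π/ω_d = 0.000171 s.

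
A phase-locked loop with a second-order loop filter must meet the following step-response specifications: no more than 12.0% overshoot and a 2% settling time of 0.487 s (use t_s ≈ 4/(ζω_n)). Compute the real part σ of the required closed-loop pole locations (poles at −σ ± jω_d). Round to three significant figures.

The settling-time spec alone fixes σ = ζω_n = 4/t_s = 4/0.487 = 8.21.
(Overshoot then fixes ζ = 0.559 and hence ω_d = σ·√(1−ζ²)/ζ = 12.2 rad/s.)

σ ≈ 8.21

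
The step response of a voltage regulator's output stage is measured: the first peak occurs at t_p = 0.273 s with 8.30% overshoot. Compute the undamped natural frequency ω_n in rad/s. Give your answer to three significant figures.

The overshoot fixes ζ = −ln(OS)/√(π²+ln²(OS)) = 0.621.
From t_p = π/ω_d, ω_d = π/0.273 = 11.5 rad/s, so ω_n = ω_d/√(1−ζ²) = 14.7 rad/s.

ω_n ≈ 14.7 rad/s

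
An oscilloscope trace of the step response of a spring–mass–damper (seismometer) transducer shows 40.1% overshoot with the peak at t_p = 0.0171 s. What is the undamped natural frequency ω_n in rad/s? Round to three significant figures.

ω_n ≈ 191 rad/s

The overshoot fixes ζ = −ln(OS)/√(π²+ln²(OS)) = 0.279.
From t_p = π/ω_d, ω_d = π/0.0171 = 184 rad/s, so ω_n = ω_d/√(1−ζ²) = 191 rad/s.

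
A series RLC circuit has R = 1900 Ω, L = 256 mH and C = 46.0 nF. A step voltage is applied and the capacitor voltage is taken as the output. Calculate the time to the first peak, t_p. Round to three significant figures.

t_p ≈ 0.000372 s

For a series RLC circuit (capacitor voltage as output), ω_n = 1/√(LC) = 1/√(256 mH · 46.0 nF) = 9220 rad/s.
ζ = (R/2)·√(C/L) = (1900/2)·√(46.0 nF/256 mH) = 0.403.
ω_d = 9220·√(1 − 0.403²) = 8430 rad/s. t_p = π/ω_d = 0.000372 s.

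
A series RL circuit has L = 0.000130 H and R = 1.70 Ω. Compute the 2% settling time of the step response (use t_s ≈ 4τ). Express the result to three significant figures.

τ = L/R = 0.000130/1.70 = 0.0000765 s.
t_s ≈ 4τ = 0.000306 s.

t_s ≈ 0.000306 s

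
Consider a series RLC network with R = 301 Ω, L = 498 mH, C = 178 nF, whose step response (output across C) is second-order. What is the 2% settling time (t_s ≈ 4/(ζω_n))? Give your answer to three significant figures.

For a series RLC circuit (capacitor voltage as output), ω_n = 1/√(LC) = 1/√(498 mH · 178 nF) = 3360 rad/s.
ζ = (R/2)·√(C/L) = (301/2)·√(178 nF/498 mH) = 0.0900.
t_s ≈ 4/(ζω_n) = 0.0132 s.

t_s ≈ 0.0132 s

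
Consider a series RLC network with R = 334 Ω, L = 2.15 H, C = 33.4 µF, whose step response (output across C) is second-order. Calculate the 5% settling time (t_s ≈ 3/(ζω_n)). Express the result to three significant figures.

t_s ≈ 0.0386 s

For a series RLC circuit (capacitor voltage as output), ω_n = 1/√(LC) = 1/√(2.15 H · 33.4 µF) = 118 rad/s.
ζ = (R/2)·√(C/L) = (334/2)·√(33.4 µF/2.15 H) = 0.658.
t_s ≈ 3/(ζω_n) = 0.0386 s.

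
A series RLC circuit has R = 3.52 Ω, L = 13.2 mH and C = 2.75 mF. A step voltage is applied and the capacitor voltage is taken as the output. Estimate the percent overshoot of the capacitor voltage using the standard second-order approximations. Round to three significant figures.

%OS ≈ 1.44%

For a series RLC circuit (capacitor voltage as output), ω_n = 1/√(LC) = 1/√(13.2 mH · 2.75 mF) = 166 rad/s.
ζ = (R/2)·√(C/L) = (3.52/2)·√(2.75 mF/13.2 mH) = 0.803.
Overshoot: exp(−π·0.803/√(1−0.803²)) = 0.0144, i.e. 1.44%.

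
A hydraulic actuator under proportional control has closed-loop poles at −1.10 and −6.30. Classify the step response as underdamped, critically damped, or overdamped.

overdamped

Since the poles are distinct, negative and real, the response is overdamped.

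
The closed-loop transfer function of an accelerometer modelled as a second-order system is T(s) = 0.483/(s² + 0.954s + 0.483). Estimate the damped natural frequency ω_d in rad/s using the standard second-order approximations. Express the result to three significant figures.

ω_d ≈ 0.505 rad/s

Matching coefficients with s² + 2ζω_n s + ω_n² gives ω_n² = 0.483 ⇒ ω_n = 0.695 rad/s, and ζ = 0.954/(2ω_n) = 0.686.
ω_d = 0.695·√(1 − 0.686²) = 0.505 rad/s.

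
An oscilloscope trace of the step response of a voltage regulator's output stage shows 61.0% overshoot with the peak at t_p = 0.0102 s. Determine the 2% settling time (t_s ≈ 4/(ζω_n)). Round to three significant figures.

ζ from %OS: ζ = |ln 0.610|/√(π²+ln²0.610) = 0.155.
t_p = π/ω_d ⇒ ω_d = 308 rad/s; then ω_n = ω_d/√(1−ζ²) = 312 rad/s.
t_s ≈ 4/(ζω_n) = 4/(0.155·312) = 0.0825 s.

t_s ≈ 0.0825 s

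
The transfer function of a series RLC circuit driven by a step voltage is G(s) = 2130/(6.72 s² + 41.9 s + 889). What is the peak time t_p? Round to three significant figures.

t_p ≈ 0.284 s

Dividing through by 6.72: denominator becomes s² + 6.235 s + 132.3.
So ω_n = √132.3 = 11.5 rad/s and ζ = 6.235/(2·11.5) = 0.271.
ω_d = 11.5·√(1 − 0.271²) = 11.1 rad/s. t_p = π/ω_d = 0.284 s.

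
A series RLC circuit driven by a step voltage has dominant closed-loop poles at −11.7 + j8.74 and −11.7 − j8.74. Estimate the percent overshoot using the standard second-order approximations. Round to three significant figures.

With σ = 11.7, ω_d = 8.74: ω_n = √(σ²+ω_d²) = 14.6 rad/s, ζ = σ/ω_n = 0.801.
%OS = 100·exp(−πζ/√(1−ζ²)) = 1.49%.

%OS ≈ 1.49%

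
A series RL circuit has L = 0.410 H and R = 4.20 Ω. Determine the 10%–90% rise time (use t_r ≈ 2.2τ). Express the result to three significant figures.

τ = L/R = 0.410/4.20 = 0.0976 s.
t_r ≈ 2.2τ = 0.215 s.

t_r ≈ 0.215 s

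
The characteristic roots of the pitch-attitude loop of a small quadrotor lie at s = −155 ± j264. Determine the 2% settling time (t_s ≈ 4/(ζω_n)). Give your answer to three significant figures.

For poles at −σ ± jω_d, ζω_n = σ = 155, so t_s ≈ 4/σ = 0.0258 s.

t_s ≈ 0.0258 s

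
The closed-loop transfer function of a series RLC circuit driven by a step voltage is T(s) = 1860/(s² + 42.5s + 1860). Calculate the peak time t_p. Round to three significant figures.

Matching coefficients with s² + 2ζω_n s + ω_n² gives ω_n² = 1860 ⇒ ω_n = 43.1 rad/s, and ζ = 42.5/(2ω_n) = 0.493.
ω_d = 43.1·√(1 − 0.493²) = 37.5 rad/s. Then t_p = π/ω_d = 0.0837 s.

t_p ≈ 0.0837 s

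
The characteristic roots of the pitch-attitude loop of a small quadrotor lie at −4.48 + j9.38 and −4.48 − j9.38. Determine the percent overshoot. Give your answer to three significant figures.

%OS ≈ 22.3%

|pole| = ω_n = √(4.48² + 9.38²) = 10.4 rad/s; ζ = cos θ = σ/ω_n = 0.431.
%OS = 100 e^{−πζ/√(1−ζ²)} with ζ = 0.431 gives 22.3%.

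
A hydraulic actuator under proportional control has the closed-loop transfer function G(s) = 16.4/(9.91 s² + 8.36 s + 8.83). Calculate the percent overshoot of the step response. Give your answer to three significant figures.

Dividing through by 9.91: denominator becomes s² + 0.8436 s + 0.8910.
So ω_n = √0.8910 = 0.944 rad/s and ζ = 0.8436/(2·0.944) = 0.447.
%OS = 100 e^{−πζ/√(1−ζ²)} with ζ = 0.447 gives 20.8%.

%OS ≈ 20.8%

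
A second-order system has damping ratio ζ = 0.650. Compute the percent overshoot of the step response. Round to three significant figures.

%OS ≈ 6.81%

For an underdamped second-order system, %OS = 100·exp(−πζ/√(1−ζ²)).
πζ/√(1−ζ²) = π·0.650/√(1−0.423) = 2.687, so %OS = 100·e^(−2.687) = 6.81%.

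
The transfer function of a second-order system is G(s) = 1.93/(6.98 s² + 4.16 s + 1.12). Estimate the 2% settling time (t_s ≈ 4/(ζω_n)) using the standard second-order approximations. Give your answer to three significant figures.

Dividing through by 6.98: denominator becomes s² + 0.5960 s + 0.1605.
So ω_n = √0.1605 = 0.401 rad/s and ζ = 0.5960/(2·0.401) = 0.744.
t_s ≈ 4/(ζω_n) = 13.4 s.

t_s ≈ 13.4 s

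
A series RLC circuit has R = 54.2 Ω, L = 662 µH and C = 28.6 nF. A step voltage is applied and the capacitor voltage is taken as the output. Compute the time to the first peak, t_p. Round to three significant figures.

For a series RLC circuit (capacitor voltage as output), ω_n = 1/√(LC) = 1/√(662 µH · 28.6 nF) = 230000 rad/s.
ζ = (R/2)·√(C/L) = (54.2/2)·√(28.6 nF/662 µH) = 0.178.
The damped frequency ω_d = ω_n√(1−ζ²) = 226000 rad/s. t_p = π/ω_d = 0.0000139 s.

t_p ≈ 0.0000139 s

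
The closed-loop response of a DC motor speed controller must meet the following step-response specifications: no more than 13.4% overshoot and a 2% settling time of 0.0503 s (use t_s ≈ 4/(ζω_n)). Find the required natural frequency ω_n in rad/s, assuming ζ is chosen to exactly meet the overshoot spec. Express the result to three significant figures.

ω_n ≈ 148 rad/s

ζ = −ln(OS)/√(π² + (ln OS)²). With OS = 0.134, ln OS = −2.010 and ζ = 2.010/3.730 = 0.539.
Then ω_n = 4/(ζ t_s) = 4/(0.539 × 0.0503) = 148 rad/s.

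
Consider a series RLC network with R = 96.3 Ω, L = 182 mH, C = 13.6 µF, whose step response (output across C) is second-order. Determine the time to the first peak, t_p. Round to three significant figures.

For a series RLC circuit (capacitor voltage as output), ω_n = 1/√(LC) = 1/√(182 mH · 13.6 µF) = 636 rad/s.
ζ = (R/2)·√(C/L) = (96.3/2)·√(13.6 µF/182 mH) = 0.416.
The damped frequency ω_d = ω_n√(1−ζ²) = 578 rad/s. t_p = π/ω_d = 0.00544 s.

t_p ≈ 0.00544 s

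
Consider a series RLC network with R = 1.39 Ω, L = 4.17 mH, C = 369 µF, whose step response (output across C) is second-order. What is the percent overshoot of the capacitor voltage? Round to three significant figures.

For a series RLC circuit (capacitor voltage as output), ω_n = 1/√(LC) = 1/√(4.17 mH · 369 µF) = 806 rad/s.
ζ = (R/2)·√(C/L) = (1.39/2)·√(369 µF/4.17 mH) = 0.207.
%OS = 100·exp(−πζ/√(1−ζ²)) = 51.5%.

%OS ≈ 51.5%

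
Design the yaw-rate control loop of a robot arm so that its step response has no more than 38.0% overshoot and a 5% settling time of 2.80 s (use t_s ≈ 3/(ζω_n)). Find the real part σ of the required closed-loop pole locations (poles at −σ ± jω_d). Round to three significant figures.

The settling-time spec alone fixes σ = ζω_n = 3/t_s = 3/2.80 = 1.07.
(Overshoot then fixes ζ = 0.294 and hence ω_d = σ·√(1−ζ²)/ζ = 3.48 rad/s.)

σ ≈ 1.07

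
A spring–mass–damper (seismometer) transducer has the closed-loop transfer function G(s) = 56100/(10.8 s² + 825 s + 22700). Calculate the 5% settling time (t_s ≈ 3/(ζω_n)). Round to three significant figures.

t_s ≈ 0.0785 s

Dividing through by 10.8: denominator becomes s² + 76.39 s + 2102.
So ω_n = √2102 = 45.8 rad/s and ζ = 76.39/(2·45.8) = 0.833.
t_s ≈ 3/(ζω_n) = 0.0785 s.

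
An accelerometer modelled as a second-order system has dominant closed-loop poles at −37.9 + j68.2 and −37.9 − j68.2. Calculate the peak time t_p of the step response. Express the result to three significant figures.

t_p ≈ 0.0461 s

t_p = π/ω_d with ω_d = 68.2 (the imaginary part), so t_p = 0.0461 s.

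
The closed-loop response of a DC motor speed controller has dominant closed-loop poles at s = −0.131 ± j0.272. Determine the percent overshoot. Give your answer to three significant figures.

With σ = 0.131, ω_d = 0.272: ω_n = √(σ²+ω_d²) = 0.302 rad/s, ζ = σ/ω_n = 0.434.
%OS = 100·exp(−πζ/√(1−ζ²)) = 22.0%.

%OS ≈ 22.0%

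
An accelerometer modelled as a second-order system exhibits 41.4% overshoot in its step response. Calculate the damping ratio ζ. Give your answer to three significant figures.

From %OS = 100·exp(−πζ/√(1−ζ²)), invert to get ζ = −ln(OS)/√(π² + ln²(OS)) with OS = 0.414.
−ln 0.414 = 0.8819, so ζ = 0.8819/√(π² + 0.7777) = 0.270.

ζ ≈ 0.270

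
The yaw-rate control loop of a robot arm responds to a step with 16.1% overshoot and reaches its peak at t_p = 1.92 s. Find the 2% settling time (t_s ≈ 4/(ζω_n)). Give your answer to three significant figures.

The overshoot fixes ζ = −ln(OS)/√(π²+ln²(OS)) = 0.503.
t_p = π/ω_d ⇒ ω_d = 1.64 rad/s; then ω_n = ω_d/√(1−ζ²) = 1.89 rad/s.
t_s ≈ 4/(ζω_n) = 4/(0.503·1.89) = 4.21 s.

t_s ≈ 4.21 s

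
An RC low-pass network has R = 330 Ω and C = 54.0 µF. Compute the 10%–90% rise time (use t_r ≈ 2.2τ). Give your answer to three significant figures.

τ = RC = 330 × 54.0 µF = 0.0178 s.
t_r ≈ 2.2τ = 0.0392 s.

t_r ≈ 0.0392 s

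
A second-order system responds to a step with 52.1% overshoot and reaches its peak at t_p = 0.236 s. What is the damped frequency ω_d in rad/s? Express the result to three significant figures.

t_p = π/ω_d, so ω_d = π/0.236 = 13.3 rad/s.

ω_d ≈ 13.3 rad/s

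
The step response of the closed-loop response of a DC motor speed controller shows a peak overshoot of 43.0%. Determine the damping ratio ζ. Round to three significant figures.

ζ ≈ 0.259

ζ = −ln(OS)/√(π² + (ln OS)²). With OS = 0.430, ln OS = −0.8440 and ζ = 0.8440/3.253 = 0.259.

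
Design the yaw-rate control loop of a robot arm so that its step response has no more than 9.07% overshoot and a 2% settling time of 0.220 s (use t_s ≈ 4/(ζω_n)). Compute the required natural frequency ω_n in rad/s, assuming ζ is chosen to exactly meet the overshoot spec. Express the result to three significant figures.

Inverting the overshoot relation: ζ = |ln 0.0907|/√(π² + ln²0.0907) = 0.607.
From t_s ≈ 4/(ζω_n): ω_n = 4/(ζ·t_s) = 4/(0.607·0.220) = 29.9 rad/s.

ω_n ≈ 29.9 rad/s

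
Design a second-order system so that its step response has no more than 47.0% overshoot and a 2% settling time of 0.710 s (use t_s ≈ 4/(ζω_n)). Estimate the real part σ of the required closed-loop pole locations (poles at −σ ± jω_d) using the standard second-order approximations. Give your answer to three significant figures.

σ ≈ 5.63

The settling-time spec alone fixes σ = ζω_n = 4/t_s = 4/0.710 = 5.63.
(Overshoot then fixes ζ = 0.234 and hence ω_d = σ·√(1−ζ²)/ζ = 23.4 rad/s.)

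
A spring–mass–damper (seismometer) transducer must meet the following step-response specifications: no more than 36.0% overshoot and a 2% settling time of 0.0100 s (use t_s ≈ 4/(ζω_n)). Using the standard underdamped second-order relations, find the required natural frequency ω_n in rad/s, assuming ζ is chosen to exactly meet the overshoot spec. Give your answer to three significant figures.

ω_n ≈ 1290 rad/s

ζ = −ln(OS)/√(π² + (ln OS)²). With OS = 0.360, ln OS = −1.022 and ζ = 1.022/3.304 = 0.309.
Then ω_n = 4/(ζ t_s) = 4/(0.309 × 0.0100) = 1290 rad/s.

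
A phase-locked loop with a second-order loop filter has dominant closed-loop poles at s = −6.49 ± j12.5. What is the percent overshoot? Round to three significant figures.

%OS ≈ 19.6%

|pole| = ω_n = √(6.49² + 12.5²) = 14.1 rad/s; ζ = cos θ = σ/ω_n = 0.461.
Overshoot: exp(−π·0.461/√(1−0.461²)) = 0.196, i.e. 19.6%.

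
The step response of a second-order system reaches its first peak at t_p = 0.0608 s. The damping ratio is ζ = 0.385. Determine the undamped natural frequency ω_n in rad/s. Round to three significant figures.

Peak time t_p = π/ω_d, so ω_d = π/t_p = π/0.0608 = 51.7 rad/s.
ω_n = ω_d/√(1−ζ²) = 51.7/√0.852 = 56.0 rad/s.

ω_n ≈ 56.0 rad/s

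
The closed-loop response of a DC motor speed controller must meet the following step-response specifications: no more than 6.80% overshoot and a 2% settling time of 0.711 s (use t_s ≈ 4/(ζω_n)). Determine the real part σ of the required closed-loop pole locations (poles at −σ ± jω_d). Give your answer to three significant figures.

The settling-time spec alone fixes σ = ζω_n = 4/t_s = 4/0.711 = 5.63.
(Overshoot then fixes ζ = 0.650 and hence ω_d = σ·√(1−ζ²)/ζ = 6.57 rad/s.)

σ ≈ 5.63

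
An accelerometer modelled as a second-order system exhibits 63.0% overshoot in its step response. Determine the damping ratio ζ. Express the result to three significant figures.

Inverting the overshoot relation: ζ = |ln 0.630|/√(π² + ln²0.630) = 0.146.

ζ ≈ 0.146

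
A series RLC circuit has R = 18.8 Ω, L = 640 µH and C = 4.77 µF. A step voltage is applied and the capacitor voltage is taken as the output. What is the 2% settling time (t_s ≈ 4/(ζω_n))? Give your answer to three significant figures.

For a series RLC circuit (capacitor voltage as output), ω_n = 1/√(LC) = 1/√(640 µH · 4.77 µF) = 18100 rad/s.
ζ = (R/2)·√(C/L) = (18.8/2)·√(4.77 µF/640 µH) = 0.812.
t_s ≈ 4/(ζω_n) = 0.000272 s.

t_s ≈ 0.000272 s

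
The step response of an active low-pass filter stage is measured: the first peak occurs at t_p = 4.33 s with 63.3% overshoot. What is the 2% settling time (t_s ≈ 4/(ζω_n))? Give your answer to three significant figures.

The overshoot fixes ζ = −ln(OS)/√(π²+ln²(OS)) = 0.144.
From t_p = π/ω_d, ω_d = π/4.33 = 0.726 rad/s, so ω_n = ω_d/√(1−ζ²) = 0.733 rad/s.
t_s ≈ 4/(ζω_n) = 4/(0.144·0.733) = 37.9 s.

t_s ≈ 37.9 s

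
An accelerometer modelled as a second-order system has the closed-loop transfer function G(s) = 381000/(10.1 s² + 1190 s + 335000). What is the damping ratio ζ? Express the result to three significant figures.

ζ ≈ 0.323

Dividing through by 10.1: denominator becomes s² + 117.8 s + 33170.
So ω_n = √33170 = 182 rad/s and ζ = 117.8/(2·182) = 0.323.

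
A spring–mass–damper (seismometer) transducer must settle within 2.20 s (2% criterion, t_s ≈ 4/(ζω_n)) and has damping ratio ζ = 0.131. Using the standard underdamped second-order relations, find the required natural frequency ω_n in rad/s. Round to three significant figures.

Rearranging t_s ≈ 4/(ζω_n) gives ω_n = 4/(ζ·t_s) = 4/(0.131 × 2.20) = 13.9 rad/s.

ω_n ≈ 13.9 rad/s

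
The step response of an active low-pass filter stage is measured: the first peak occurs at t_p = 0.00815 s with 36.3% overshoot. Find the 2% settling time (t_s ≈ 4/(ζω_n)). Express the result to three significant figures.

t_s ≈ 0.0322 s

The overshoot fixes ζ = −ln(OS)/√(π²+ln²(OS)) = 0.307.
t_p = π/ω_d ⇒ ω_d = 385 rad/s; then ω_n = ω_d/√(1−ζ²) = 405 rad/s.
t_s ≈ 4/(ζω_n) = 4/(0.307·405) = 0.0322 s.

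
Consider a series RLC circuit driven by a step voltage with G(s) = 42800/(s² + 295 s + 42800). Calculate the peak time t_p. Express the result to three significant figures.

t_p ≈ 0.0217 s

Matching coefficients with s² + 2ζω_n s + ω_n² gives ω_n² = 42800 ⇒ ω_n = 207 rad/s, and ζ = 295/(2ω_n) = 0.713.
ω_d = 207·√(1 − 0.713²) = 145 rad/s. Then t_p = π/ω_d = 0.0217 s.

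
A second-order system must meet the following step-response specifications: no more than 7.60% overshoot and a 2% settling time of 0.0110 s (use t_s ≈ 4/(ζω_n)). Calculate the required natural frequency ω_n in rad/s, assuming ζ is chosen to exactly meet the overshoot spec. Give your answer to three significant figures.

From %OS = 100·exp(−πζ/√(1−ζ²)), invert to get ζ = −ln(OS)/√(π² + ln²(OS)) with OS = 0.0760.
−ln 0.0760 = 2.577, so ζ = 2.577/√(π² + 6.641) = 0.634.
From t_s ≈ 4/(ζω_n): ω_n = 4/(ζ·t_s) = 4/(0.634·0.0110) = 573 rad/s.

ω_n ≈ 573 rad/s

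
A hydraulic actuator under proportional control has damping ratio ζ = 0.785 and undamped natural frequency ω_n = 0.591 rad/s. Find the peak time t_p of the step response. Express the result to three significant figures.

t_p ≈ 8.58 s

The damped frequency is ω_d = ω_n√(1−ζ²) = 0.591·√(1−0.616) = 0.366 rad/s.
Peak time t_p = π/ω_d = π/0.366 = 8.58 s.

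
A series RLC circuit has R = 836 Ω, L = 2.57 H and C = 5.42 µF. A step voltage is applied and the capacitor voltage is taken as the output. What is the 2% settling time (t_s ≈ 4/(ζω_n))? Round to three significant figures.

For a series RLC circuit (capacitor voltage as output), ω_n = 1/√(LC) = 1/√(2.57 H · 5.42 µF) = 268 rad/s.
ζ = (R/2)·√(C/L) = (836/2)·√(5.42 µF/2.57 H) = 0.607.
t_s ≈ 4/(ζω_n) = 0.0246 s.

t_s ≈ 0.0246 s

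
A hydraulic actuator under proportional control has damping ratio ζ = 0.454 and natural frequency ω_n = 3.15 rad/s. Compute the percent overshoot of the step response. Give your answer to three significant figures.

%OS ≈ 20.2%

For an underdamped second-order system, %OS = 100·exp(−πζ/√(1−ζ²)).
πζ/√(1−ζ²) = π·0.454/√(1−0.206) = 1.601, so %OS = 100·e^(−1.601) = 20.2%.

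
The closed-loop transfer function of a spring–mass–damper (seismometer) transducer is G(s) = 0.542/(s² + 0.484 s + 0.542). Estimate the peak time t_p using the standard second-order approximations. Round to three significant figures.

Matching coefficients with s² + 2ζω_n s + ω_n² gives ω_n² = 0.542 ⇒ ω_n = 0.736 rad/s, and ζ = 0.484/(2ω_n) = 0.329.
ω_d = ω_n√(1−ζ²) = 0.695 rad/s. Then t_p = π/ω_d = 4.52 s.

t_p ≈ 4.52 s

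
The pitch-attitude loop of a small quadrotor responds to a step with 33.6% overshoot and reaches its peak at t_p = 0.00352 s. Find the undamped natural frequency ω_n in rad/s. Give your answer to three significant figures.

ω_n ≈ 945 rad/s

From the overshoot, ζ = −ln(OS)/√(π²+ln²(OS)) = 0.328.
t_p = π/ω_d ⇒ ω_d = 892 rad/s; then ω_n = ω_d/√(1−ζ²) = 945 rad/s.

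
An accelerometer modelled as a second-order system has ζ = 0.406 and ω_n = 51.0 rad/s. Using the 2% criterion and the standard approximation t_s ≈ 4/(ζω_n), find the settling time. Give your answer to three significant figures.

t_s ≈ 0.193 s

t_s ≈ 4/(ζω_n) = 4/(0.406 × 51.0) = 0.193 s.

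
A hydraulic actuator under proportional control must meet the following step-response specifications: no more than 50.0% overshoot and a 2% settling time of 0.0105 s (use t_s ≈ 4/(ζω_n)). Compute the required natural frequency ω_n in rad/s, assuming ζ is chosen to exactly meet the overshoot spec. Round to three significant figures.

From %OS = 100·exp(−πζ/√(1−ζ²)), invert to get ζ = −ln(OS)/√(π² + ln²(OS)) with OS = 0.500.
−ln 0.500 = 0.6931, so ζ = 0.6931/√(π² + 0.4805) = 0.215.
From t_s ≈ 4/(ζω_n): ω_n = 4/(ζ·t_s) = 4/(0.215·0.0105) = 1770 rad/s.

ω_n ≈ 1770 rad/s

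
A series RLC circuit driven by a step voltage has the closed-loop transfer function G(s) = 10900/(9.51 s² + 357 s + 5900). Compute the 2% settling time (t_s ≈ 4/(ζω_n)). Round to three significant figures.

t_s ≈ 0.213 s

Dividing through by 9.51: denominator becomes s² + 37.54 s + 620.4.
So ω_n = √620.4 = 24.9 rad/s and ζ = 37.54/(2·24.9) = 0.754.
t_s ≈ 4/(ζω_n) = 0.213 s.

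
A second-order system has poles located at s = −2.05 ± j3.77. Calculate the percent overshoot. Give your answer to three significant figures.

%OS ≈ 18.1%

The poles are at −σ ± jω_d with σ = 2.05 and ω_d = 3.77, so ω_n = √(σ²+ω_d²) = 4.29 rad/s and ζ = σ/ω_n = 0.478.
%OS = 100 e^{−πζ/√(1−ζ²)} with ζ = 0.478 gives 18.1%.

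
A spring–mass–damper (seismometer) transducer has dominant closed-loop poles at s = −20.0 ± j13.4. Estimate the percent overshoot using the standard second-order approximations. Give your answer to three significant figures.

%OS ≈ 0.920%

With σ = 20.0, ω_d = 13.4: ω_n = √(σ²+ω_d²) = 24.1 rad/s, ζ = σ/ω_n = 0.831.
%OS = 100·exp(−πζ/√(1−ζ²)) = 0.920%.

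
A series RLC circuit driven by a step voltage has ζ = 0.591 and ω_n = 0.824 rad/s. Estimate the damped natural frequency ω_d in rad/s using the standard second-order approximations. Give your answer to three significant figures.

ω_d ≈ 0.665 rad/s

ω_d = ω_n√(1−ζ²) = 0.824·√0.651 = 0.665 rad/s.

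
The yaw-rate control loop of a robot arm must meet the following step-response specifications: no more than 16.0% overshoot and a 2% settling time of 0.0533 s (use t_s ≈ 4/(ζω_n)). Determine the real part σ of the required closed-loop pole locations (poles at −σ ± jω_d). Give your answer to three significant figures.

σ ≈ 75.0

The settling-time spec alone fixes σ = ζω_n = 4/t_s = 4/0.0533 = 75.0.
(Overshoot then fixes ζ = 0.504 and hence ω_d = σ·√(1−ζ²)/ζ = 129 rad/s.)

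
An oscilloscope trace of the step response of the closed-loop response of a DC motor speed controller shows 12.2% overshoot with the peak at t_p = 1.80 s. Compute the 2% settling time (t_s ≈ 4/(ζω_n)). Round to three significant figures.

t_s ≈ 3.42 s

From the overshoot, ζ = −ln(OS)/√(π²+ln²(OS)) = 0.556.
t_p = π/ω_d ⇒ ω_d = 1.75 rad/s; then ω_n = ω_d/√(1−ζ²) = 2.10 rad/s.
t_s ≈ 4/(ζω_n) = 4/(0.556·2.10) = 3.42 s.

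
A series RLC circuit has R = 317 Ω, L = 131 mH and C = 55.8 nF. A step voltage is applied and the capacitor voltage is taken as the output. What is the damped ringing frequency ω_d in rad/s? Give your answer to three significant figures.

For a series RLC circuit (capacitor voltage as output), ω_n = 1/√(LC) = 1/√(131 mH · 55.8 nF) = 11700 rad/s.
ζ = (R/2)·√(C/L) = (317/2)·√(55.8 nF/131 mH) = 0.103.
The damped frequency ω_d = ω_n√(1−ζ²) = 11600 rad/s.

ω_d ≈ 11600 rad/s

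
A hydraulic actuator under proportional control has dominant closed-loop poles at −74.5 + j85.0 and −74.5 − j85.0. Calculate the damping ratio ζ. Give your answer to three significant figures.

ζ ≈ 0.659

With σ = 74.5, ω_d = 85.0: ω_n = √(σ²+ω_d²) = 113 rad/s, ζ = σ/ω_n = 0.659.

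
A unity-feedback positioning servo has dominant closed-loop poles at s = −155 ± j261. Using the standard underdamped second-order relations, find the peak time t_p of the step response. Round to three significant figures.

t_p = π/ω_d with ω_d = 261 (the imaginary part), so t_p = 0.0120 s.

t_p ≈ 0.0120 s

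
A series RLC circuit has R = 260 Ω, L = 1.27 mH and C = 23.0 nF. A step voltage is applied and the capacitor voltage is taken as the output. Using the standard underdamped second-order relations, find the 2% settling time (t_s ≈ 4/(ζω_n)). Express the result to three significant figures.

t_s ≈ 0.0000391 s

For a series RLC circuit (capacitor voltage as output), ω_n = 1/√(LC) = 1/√(1.27 mH · 23.0 nF) = 185000 rad/s.
ζ = (R/2)·√(C/L) = (260/2)·√(23.0 nF/1.27 mH) = 0.553.
t_s ≈ 4/(ζω_n) = 0.0000391 s.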